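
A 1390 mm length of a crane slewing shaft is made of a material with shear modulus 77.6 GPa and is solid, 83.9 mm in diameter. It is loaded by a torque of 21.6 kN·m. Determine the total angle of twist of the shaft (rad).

0.0795 rad

J = πd⁴/32 = π(0.0839)⁴/32 = 4.865×10^-6 m⁴.
θ = T·L/(G·J) = 21600 × 1.39 / (77.6×10⁹ × 4.865×10^-6) = 0.07954 rad.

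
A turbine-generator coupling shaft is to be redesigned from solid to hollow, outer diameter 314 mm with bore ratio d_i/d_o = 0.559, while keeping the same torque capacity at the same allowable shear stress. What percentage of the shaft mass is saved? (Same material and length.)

Equal τ_max and T ⇒ the solid shaft needs d_s³ = d_o³(1−k⁴), so d_s = 314·(1−0.559⁴)^(1/3) = 303.4 mm.
Area ratio A_h/A_s = d_o²(1−k²)/d_s² = (1−k²)/(1−k⁴)^(2/3) = 0.7363.
Mass saving = 1 − 0.7363 = 26.4 %.

26.4 %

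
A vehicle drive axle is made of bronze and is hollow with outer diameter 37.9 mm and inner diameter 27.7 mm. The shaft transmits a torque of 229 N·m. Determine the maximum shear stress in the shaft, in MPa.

J = π(d_o⁴ − d_i⁴)/32 = π(0.0379⁴ − 0.0277⁴)/32 = 1.448×10^-7 m⁴.
τ_max = T·r/J = 229.0 × 0.0189 / 1.448×10^-7 = 2.998×10^7 Pa.

30.0 MPa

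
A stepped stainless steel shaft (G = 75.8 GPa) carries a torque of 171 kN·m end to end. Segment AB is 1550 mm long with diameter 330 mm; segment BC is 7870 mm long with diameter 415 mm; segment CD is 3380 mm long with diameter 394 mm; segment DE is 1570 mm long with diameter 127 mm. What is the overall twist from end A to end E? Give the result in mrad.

J_AB = π(0.330)⁴/32 = 1.16×10^-3 m⁴; J_BC = π(0.415)⁴/32 = 2.91×10^-3 m⁴; J_CD = π(0.394)⁴/32 = 2.37×10^-3 m⁴; J_DE = π(0.127)⁴/32 = 2.55×10^-5 m⁴.
θ = (T/G)·Σ L_i/J_i = (171000/75.8×10⁹)·(1.55/1.16×10^-3 + 7.87/2.91×10^-3 + 3.38/2.37×10^-3 + 1.57/2.55×10^-5) = 0.1510 rad.

151 mrad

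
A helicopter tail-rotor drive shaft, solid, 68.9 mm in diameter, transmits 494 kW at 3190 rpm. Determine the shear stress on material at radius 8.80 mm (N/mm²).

ω = 2π·3190/60 = 334.1 rad/s, so T = P/ω = 494×10³ / 334.1 = 1479 N·m.
J = πd⁴/32 = π(0.0689)⁴/32 = 2.212×10^-6 m⁴.
Shear stress varies linearly with radius: τ = T·r/J = 1479 × 0.00880 / 2.212×10^-6 = 5.882×10^6 Pa.

5.88 N/mm²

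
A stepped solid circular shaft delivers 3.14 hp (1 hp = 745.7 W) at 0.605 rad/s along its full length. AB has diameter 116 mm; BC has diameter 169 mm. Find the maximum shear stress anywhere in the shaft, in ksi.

1.83 ksi

ω = 0.605 rad/s, so T = P/ω = 3.14×745.7 / 0.6050 = 3870 N·m.
Under the same torque, τ_max = 16T/(πd³) is largest where d is smallest — segment AB (d = 116 mm).
τ_max = 16·3870/(π·(0.116)³) = 1.263×10^7 Pa.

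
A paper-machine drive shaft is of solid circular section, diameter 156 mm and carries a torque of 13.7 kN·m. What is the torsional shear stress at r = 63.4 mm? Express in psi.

J = πd⁴/32 = π(0.156)⁴/32 = 5.814×10^-5 m⁴.
Shear stress varies linearly with radius: τ = T·r/J = 13700 × 0.0634 / 5.814×10^-5 = 1.494×10^7 Pa.

2170 psi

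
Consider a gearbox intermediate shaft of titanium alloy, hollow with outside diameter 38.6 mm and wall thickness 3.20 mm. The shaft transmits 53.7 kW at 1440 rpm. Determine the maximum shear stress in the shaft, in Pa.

ω = 2π·1440/60 = 150.8 rad/s, so T = P/ω = 53.7×10³ / 150.8 = 356.1 N·m.
J = π(d_o⁴ − d_i⁴)/32 = π(0.0386⁴ − 0.0322⁴)/32 = 1.124×10^-7 m⁴.
τ_max = T·r/J = 356.1 × 0.0193 / 1.124×10^-7 = 6.114×10^7 Pa.

6.11e7 Pa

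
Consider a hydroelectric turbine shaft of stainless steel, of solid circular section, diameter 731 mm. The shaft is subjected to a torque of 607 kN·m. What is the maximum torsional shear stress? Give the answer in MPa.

J = πd⁴/32 = π(0.731)⁴/32 = 0.02803 m⁴.
τ_max = T·r/J = 607000 × 0.365 / 0.02803 = 7.914×10^6 Pa.

7.91 MPa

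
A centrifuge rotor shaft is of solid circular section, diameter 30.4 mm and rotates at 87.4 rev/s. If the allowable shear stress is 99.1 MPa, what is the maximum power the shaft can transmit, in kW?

J = πd⁴/32 = π(0.0304)⁴/32 = 8.385×10^-8 m⁴.
T_max = τ_allow·J/r = 9.91×10^7 × 8.385×10^-8 / 0.0152 = 546.7 N·m.
ω = 2π·87.4 = 549.2 rad/s, so P_max = T_max·ω = 3.002×10^5 W.

300 kW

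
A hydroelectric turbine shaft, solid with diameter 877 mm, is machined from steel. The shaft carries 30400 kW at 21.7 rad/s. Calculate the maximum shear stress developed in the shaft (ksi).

ω = 21.7 rad/s, so T = P/ω = 30400×10³ / 21.70 = 1.401e6 N·m.
J = πd⁴/32 = π(0.877)⁴/32 = 0.05808 m⁴.
τ_max = T·r/J = 1.401e6 × 0.439 / 0.05808 = 1.058×10^7 Pa.

1.53 ksi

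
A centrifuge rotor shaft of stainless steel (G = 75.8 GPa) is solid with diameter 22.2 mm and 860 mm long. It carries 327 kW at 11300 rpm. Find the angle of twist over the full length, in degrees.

ω = 2π·11300/60 = 1183 rad/s, so T = P/ω = 327×10³ / 1183 = 276.3 N·m.
J = πd⁴/32 = π(0.0222)⁴/32 = 2.385×10^-8 m⁴.
θ = T·L/(G·J) = 276.3 × 0.860 / (75.8×10⁹ × 2.385×10^-8) = 0.1315 rad.

7.53°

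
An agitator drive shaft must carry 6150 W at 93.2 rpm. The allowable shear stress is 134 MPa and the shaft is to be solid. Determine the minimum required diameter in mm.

ω = 2π·93.2/60 = 9.760 rad/s, so T = P/ω = 6150 / 9.760 = 630.1 N·m.
For a solid shaft τ_max = 16T/(πd³), so d = (16T/(π τ_allow))^(1/3) = (16·630.1/(π·1.34×10^8))^(1/3) = 0.02882 m.

28.8 mm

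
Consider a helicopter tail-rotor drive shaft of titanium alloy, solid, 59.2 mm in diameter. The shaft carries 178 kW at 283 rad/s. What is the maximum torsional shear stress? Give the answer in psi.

ω = 283 rad/s, so T = P/ω = 178×10³ / 283.0 = 629.0 N·m.
J = πd⁴/32 = π(0.0592)⁴/32 = 1.206×10^-6 m⁴.
τ_max = T·r/J = 629.0 × 0.0296 / 1.206×10^-6 = 1.544×10^7 Pa.

2240 psi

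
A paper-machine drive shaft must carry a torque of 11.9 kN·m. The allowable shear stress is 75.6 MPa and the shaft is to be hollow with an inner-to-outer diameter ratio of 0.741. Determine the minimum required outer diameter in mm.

105 mm

For a hollow shaft with d_i/d_o = 0.741: τ_max = 16T/(π d_o³ (1−k⁴)), so d_o = [16T/(π τ_allow (1−k⁴))]^(1/3) = [16·11900/(π·7.56×10^7·0.6985)]^(1/3) = 0.1047 m.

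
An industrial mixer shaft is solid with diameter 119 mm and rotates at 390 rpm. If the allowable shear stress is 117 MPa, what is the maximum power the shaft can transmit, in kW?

J = πd⁴/32 = π(0.119)⁴/32 = 1.969×10^-5 m⁴.
T_max = τ_allow·J/r = 1.17×10^8 × 1.969×10^-5 / 0.0595 = 38710 N·m.
ω = 2π·390/60 = 40.84 rad/s, so P_max = T_max·ω = 1.581×10^6 W.

1580 kW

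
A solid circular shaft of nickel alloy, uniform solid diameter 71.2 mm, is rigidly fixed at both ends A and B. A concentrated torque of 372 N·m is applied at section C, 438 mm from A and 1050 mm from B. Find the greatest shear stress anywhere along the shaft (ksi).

With uniform GJ and both ends fixed, compatibility θ_AC = θ_CB gives T_A·a = T_B·b, together with T_A + T_B = T₀.
T_A = T₀·b/(a+b) = 372.0·1050/1488 = 262.5 N·m; T_B = 109.5 N·m.
τ in each portion: τ_AC = 3.70×10^6 Pa, τ_CB = 1.55×10^6 Pa; maximum is in AC.
τ_max = T_AC·r/J = 262.5·0.0356/2.52×10^-6 = 3.704×10^6 Pa.

0.537 ksi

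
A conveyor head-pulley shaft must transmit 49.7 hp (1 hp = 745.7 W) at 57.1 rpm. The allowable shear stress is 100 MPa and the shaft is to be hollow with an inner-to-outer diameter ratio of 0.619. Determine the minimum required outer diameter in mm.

71.8 mm

ω = 2π·57.1/60 = 5.979 rad/s, so T = P/ω = 49.7×745.7 / 5.979 = 6198 N·m.
For a hollow shaft with d_i/d_o = 0.619: τ_max = 16T/(π d_o³ (1−k⁴)), so d_o = [16T/(π τ_allow (1−k⁴))]^(1/3) = [16·6198/(π·1.00×10^8·0.8532)]^(1/3) = 0.07179 m.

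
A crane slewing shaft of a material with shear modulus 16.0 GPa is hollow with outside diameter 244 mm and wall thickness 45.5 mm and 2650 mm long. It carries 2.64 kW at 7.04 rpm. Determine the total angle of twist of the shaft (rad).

0.00202 rad

ω = 2π·7.04/60 = 0.7372 rad/s, so T = P/ω = 2.64×10³ / 0.7372 = 3581 N·m.
J = π(d_o⁴ − d_i⁴)/32 = π(0.244⁴ − 0.153⁴)/32 = 2.942×10^-4 m⁴.
θ = T·L/(G·J) = 3581 × 2.65 / (16.0×10⁹ × 2.942×10^-4) = 2.016×10^-3 rad.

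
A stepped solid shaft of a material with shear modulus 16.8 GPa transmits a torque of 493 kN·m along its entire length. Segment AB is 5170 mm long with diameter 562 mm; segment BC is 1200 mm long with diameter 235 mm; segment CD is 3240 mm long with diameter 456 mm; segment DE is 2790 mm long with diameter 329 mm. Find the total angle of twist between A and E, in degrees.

J_AB = π(0.562)⁴/32 = 9.79×10^-3 m⁴; J_BC = π(0.235)⁴/32 = 2.99×10^-4 m⁴; J_CD = π(0.456)⁴/32 = 4.24×10^-3 m⁴; J_DE = π(0.329)⁴/32 = 1.15×10^-3 m⁴.
θ = (T/G)·Σ L_i/J_i = (493000/16.8×10⁹)·(5.17/9.79×10^-3 + 1.20/2.99×10^-4 + 3.24/4.24×10^-3 + 2.79/1.15×10^-3) = 0.2267 rad.

13.0°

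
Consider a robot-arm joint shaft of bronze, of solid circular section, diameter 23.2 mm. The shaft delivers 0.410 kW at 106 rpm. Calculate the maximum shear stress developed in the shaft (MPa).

ω = 2π·106/60 = 11.10 rad/s, so T = P/ω = 0.410×10³ / 11.10 = 36.94 N·m.
J = πd⁴/32 = π(0.0232)⁴/32 = 2.844×10^-8 m⁴.
τ_max = T·r/J = 36.94 × 0.0116 / 2.844×10^-8 = 1.506×10^7 Pa.

15.1 MPa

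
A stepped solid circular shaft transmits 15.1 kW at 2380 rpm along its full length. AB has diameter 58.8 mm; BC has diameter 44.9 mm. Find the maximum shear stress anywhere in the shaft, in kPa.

3410 kPa

ω = 2π·2380/60 = 249.2 rad/s, so T = P/ω = 15.1×10³ / 249.2 = 60.59 N·m.
Under the same torque, τ_max = 16T/(πd³) is largest where d is smallest — segment BC (d = 44.9 mm).
τ_max = 16·60.59/(π·(0.0449)³) = 3.409×10^6 Pa.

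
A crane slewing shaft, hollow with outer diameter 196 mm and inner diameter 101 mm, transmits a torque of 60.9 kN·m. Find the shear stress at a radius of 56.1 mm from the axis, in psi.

J = π(d_o⁴ − d_i⁴)/32 = π(0.196⁴ − 0.101⁴)/32 = 1.347×10^-4 m⁴.
Shear stress varies linearly with radius: τ = T·r/J = 60900 × 0.0561 / 1.347×10^-4 = 2.537×10^7 Pa.

3680 psi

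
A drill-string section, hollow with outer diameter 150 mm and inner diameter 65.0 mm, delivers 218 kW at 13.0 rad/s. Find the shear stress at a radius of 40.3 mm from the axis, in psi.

2040 psi

ω = 13.0 rad/s, so T = P/ω = 218×10³ / 13.00 = 16770 N·m.
J = π(d_o⁴ − d_i⁴)/32 = π(0.150⁴ − 0.0650⁴)/32 = 4.795×10^-5 m⁴.
Shear stress varies linearly with radius: τ = T·r/J = 16770 × 0.0403 / 4.795×10^-5 = 1.409×10^7 Pa.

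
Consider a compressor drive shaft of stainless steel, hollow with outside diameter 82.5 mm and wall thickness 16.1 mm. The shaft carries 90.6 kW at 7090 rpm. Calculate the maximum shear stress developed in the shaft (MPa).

1.28 MPa

ω = 2π·7090/60 = 742.5 rad/s, so T = P/ω = 90.6×10³ / 742.5 = 122.0 N·m.
J = π(d_o⁴ − d_i⁴)/32 = π(0.0825⁴ − 0.0503⁴)/32 = 3.919×10^-6 m⁴.
τ_max = T·r/J = 122.0 × 0.0413 / 3.919×10^-6 = 1.284×10^6 Pa.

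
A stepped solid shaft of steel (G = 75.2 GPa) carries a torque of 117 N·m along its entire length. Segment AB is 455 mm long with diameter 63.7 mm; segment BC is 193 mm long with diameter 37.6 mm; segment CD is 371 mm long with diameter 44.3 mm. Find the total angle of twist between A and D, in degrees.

J_AB = π(0.0637)⁴/32 = 1.62×10^-6 m⁴; J_BC = π(0.0376)⁴/32 = 1.96×10^-7 m⁴; J_CD = π(0.0443)⁴/32 = 3.78×10^-7 m⁴.
θ = (T/G)·Σ L_i/J_i = (117.0/75.2×10⁹)·(0.455/1.62×10^-6 + 0.193/1.96×10^-7 + 0.371/3.78×10^-7) = 3.495×10^-3 rad.

0.200°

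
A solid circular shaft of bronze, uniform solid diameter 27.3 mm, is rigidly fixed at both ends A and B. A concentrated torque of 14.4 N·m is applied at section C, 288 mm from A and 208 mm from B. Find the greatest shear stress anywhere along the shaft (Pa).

With uniform GJ and both ends fixed, compatibility θ_AC = θ_CB gives T_A·a = T_B·b, together with T_A + T_B = T₀.
T_A = T₀·b/(a+b) = 14.40·208/496.0 = 6.039 N·m; T_B = 8.361 N·m.
τ in each portion: τ_AC = 1.51×10^6 Pa, τ_CB = 2.09×10^6 Pa; maximum is in CB.
τ_max = T_CB·r/J = 8.361·0.0137/5.45×10^-8 = 2.093×10^6 Pa.

2.09e6 Pa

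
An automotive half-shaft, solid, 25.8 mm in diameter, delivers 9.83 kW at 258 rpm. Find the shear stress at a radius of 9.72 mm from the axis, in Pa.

ω = 2π·258/60 = 27.02 rad/s, so T = P/ω = 9.83×10³ / 27.02 = 363.8 N·m.
J = πd⁴/32 = π(0.0258)⁴/32 = 4.350×10^-8 m⁴.
Shear stress varies linearly with radius: τ = T·r/J = 363.8 × 0.00972 / 4.350×10^-8 = 8.130×10^7 Pa.

8.13e7 Pa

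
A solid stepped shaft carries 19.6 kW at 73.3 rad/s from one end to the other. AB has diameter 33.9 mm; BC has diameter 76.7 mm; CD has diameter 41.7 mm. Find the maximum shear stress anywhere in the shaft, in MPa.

35.0 MPa

ω = 73.3 rad/s, so T = P/ω = 19.6×10³ / 73.30 = 267.4 N·m.
Under the same torque, τ_max = 16T/(πd³) is largest where d is smallest — segment AB (d = 33.9 mm).
τ_max = 16·267.4/(π·(0.0339)³) = 3.496×10^7 Pa.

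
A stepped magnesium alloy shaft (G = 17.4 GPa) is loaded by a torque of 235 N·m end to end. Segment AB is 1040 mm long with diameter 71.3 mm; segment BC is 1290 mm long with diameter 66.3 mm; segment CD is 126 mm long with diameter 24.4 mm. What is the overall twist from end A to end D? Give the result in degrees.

3.65°

J_AB = π(0.0713)⁴/32 = 2.54×10^-6 m⁴; J_BC = π(0.0663)⁴/32 = 1.90×10^-6 m⁴; J_CD = π(0.0244)⁴/32 = 3.48×10^-8 m⁴.
θ = (T/G)·Σ L_i/J_i = (235.0/17.4×10⁹)·(1.04/2.54×10^-6 + 1.29/1.90×10^-6 + 0.126/3.48×10^-8) = 0.06362 rad.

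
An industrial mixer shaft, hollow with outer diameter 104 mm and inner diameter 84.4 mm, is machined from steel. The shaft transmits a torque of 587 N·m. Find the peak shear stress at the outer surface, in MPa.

J = π(d_o⁴ − d_i⁴)/32 = π(0.104⁴ − 0.0844⁴)/32 = 6.503×10^-6 m⁴.
τ_max = T·r/J = 587.0 × 0.0520 / 6.503×10^-6 = 4.694×10^6 Pa.

4.69 MPa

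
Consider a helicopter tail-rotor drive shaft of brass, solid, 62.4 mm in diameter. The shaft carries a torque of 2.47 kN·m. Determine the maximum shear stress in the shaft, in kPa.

J = πd⁴/32 = π(0.0624)⁴/32 = 1.488×10^-6 m⁴.
τ_max = T·r/J = 2470 × 0.0312 / 1.488×10^-6 = 5.177×10^7 Pa.

51800 kPa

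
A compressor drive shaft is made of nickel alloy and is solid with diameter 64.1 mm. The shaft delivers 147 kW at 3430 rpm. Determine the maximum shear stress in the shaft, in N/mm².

7.91 N/mm²

ω = 2π·3430/60 = 359.2 rad/s, so T = P/ω = 147×10³ / 359.2 = 409.3 N·m.
J = πd⁴/32 = π(0.0641)⁴/32 = 1.657×10^-6 m⁴.
τ_max = T·r/J = 409.3 × 0.0320 / 1.657×10^-6 = 7.914×10^6 Pa.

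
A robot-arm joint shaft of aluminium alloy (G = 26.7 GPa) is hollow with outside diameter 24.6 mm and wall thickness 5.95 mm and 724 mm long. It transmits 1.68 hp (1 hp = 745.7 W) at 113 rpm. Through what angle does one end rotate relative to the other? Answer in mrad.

86.0 mrad

ω = 2π·113/60 = 11.83 rad/s, so T = P/ω = 1.68×745.7 / 11.83 = 105.9 N·m.
J = π(d_o⁴ − d_i⁴)/32 = π(0.0246⁴ − 0.0127⁴)/32 = 3.340×10^-8 m⁴.
θ = T·L/(G·J) = 105.9 × 0.724 / (26.7×10⁹ × 3.340×10^-8) = 0.08595 rad.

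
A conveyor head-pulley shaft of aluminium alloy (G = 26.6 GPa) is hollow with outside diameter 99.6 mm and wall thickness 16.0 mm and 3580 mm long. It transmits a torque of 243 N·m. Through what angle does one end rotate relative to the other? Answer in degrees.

0.246°

J = π(d_o⁴ − d_i⁴)/32 = π(0.0996⁴ − 0.0676⁴)/32 = 7.611×10^-6 m⁴.
θ = T·L/(G·J) = 243.0 × 3.58 / (26.6×10⁹ × 7.611×10^-6) = 4.297×10^-3 rad.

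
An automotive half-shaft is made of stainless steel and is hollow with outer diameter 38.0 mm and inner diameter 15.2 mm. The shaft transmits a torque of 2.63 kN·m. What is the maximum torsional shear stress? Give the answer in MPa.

J = π(d_o⁴ − d_i⁴)/32 = π(0.0380⁴ − 0.0152⁴)/32 = 1.995×10^-7 m⁴.
τ_max = T·r/J = 2630 × 0.0190 / 1.995×10^-7 = 2.505×10^8 Pa.

251 MPa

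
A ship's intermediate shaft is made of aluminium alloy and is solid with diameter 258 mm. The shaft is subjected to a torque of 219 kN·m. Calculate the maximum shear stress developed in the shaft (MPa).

J = πd⁴/32 = π(0.258)⁴/32 = 4.350×10^-4 m⁴.
τ_max = T·r/J = 219000 × 0.129 / 4.350×10^-4 = 6.495×10^7 Pa.

64.9 MPa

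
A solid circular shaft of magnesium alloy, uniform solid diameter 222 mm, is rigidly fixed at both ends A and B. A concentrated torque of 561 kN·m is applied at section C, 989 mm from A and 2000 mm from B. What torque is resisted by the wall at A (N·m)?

375000 N·m

With uniform GJ and both ends fixed, compatibility θ_AC = θ_CB gives T_A·a = T_B·b, together with T_A + T_B = T₀.
T_A = T₀·b/(a+b) = 561000·2000/2989 = 375400 N·m; T_B = 185600 N·m.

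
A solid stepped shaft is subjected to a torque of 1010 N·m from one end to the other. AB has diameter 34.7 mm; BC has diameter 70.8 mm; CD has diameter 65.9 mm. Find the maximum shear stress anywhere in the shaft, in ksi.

17.9 ksi

Under the same torque, τ_max = 16T/(πd³) is largest where d is smallest — segment AB (d = 34.7 mm).
τ_max = 16·1010/(π·(0.0347)³) = 1.231×10^8 Pa.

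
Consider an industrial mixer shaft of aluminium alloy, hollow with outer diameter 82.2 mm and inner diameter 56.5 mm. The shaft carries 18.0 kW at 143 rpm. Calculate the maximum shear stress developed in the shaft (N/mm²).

14.2 N/mm²

ω = 2π·143/60 = 14.97 rad/s, so T = P/ω = 18.0×10³ / 14.97 = 1202 N·m.
J = π(d_o⁴ − d_i⁴)/32 = π(0.0822⁴ − 0.0565⁴)/32 = 3.482×10^-6 m⁴.
τ_max = T·r/J = 1202 × 0.0411 / 3.482×10^-6 = 1.419×10^7 Pa.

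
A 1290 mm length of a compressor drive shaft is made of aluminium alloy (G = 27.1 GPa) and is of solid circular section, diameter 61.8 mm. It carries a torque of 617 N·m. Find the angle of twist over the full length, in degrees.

1.18°

J = πd⁴/32 = π(0.0618)⁴/32 = 1.432×10^-6 m⁴.
θ = T·L/(G·J) = 617.0 × 1.29 / (27.1×10⁹ × 1.432×10^-6) = 0.02051 rad.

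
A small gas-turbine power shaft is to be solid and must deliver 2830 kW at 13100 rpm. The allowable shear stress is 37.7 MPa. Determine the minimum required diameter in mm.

65.3 mm

ω = 2π·13100/60 = 1372 rad/s, so T = P/ω = 2830×10³ / 1372 = 2063 N·m.
For a solid shaft τ_max = 16T/(πd³), so d = (16T/(π τ_allow))^(1/3) = (16·2063/(π·3.77×10^7))^(1/3) = 0.06532 m.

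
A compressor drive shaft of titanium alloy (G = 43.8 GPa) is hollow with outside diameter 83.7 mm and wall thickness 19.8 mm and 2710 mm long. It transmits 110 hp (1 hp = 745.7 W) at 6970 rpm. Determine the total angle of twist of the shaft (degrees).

ω = 2π·6970/60 = 729.9 rad/s, so T = P/ω = 110×745.7 / 729.9 = 112.4 N·m.
J = π(d_o⁴ − d_i⁴)/32 = π(0.0837⁴ − 0.0441⁴)/32 = 4.447×10^-6 m⁴.
θ = T·L/(G·J) = 112.4 × 2.71 / (43.8×10⁹ × 4.447×10^-6) = 1.564×10^-3 rad.

0.0896°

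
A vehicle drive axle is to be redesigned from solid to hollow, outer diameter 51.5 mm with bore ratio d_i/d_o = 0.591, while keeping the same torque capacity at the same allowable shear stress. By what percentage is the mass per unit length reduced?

29.0 %

Equal τ_max and T ⇒ the solid shaft needs d_s³ = d_o³(1−k⁴), so d_s = 51.5·(1−0.591⁴)^(1/3) = 49.31 mm.
Area ratio A_h/A_s = d_o²(1−k²)/d_s² = (1−k²)/(1−k⁴)^(2/3) = 0.7097.
Mass saving = 1 − 0.7097 = 29.0 %.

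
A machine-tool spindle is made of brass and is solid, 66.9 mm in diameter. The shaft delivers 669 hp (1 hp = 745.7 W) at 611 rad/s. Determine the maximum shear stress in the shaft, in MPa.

ω = 611 rad/s, so T = P/ω = 669×745.7 / 611.0 = 816.5 N·m.
J = πd⁴/32 = π(0.0669)⁴/32 = 1.967×10^-6 m⁴.
τ_max = T·r/J = 816.5 × 0.0335 / 1.967×10^-6 = 1.389×10^7 Pa.

13.9 MPa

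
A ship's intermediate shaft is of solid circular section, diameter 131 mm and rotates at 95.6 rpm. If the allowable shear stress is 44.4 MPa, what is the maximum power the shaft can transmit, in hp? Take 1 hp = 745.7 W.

263 hp

J = πd⁴/32 = π(0.131)⁴/32 = 2.891×10^-5 m⁴.
T_max = τ_allow·J/r = 4.44×10^7 × 2.891×10^-5 / 0.0655 = 19600 N·m.
ω = 2π·95.6/60 = 10.01 rad/s, so P_max = T_max·ω = 1.962×10^5 W.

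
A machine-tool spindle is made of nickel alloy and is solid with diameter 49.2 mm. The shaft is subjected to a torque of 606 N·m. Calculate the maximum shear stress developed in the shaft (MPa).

J = πd⁴/32 = π(0.0492)⁴/32 = 5.753×10^-7 m⁴.
τ_max = T·r/J = 606.0 × 0.0246 / 5.753×10^-7 = 2.591×10^7 Pa.

25.9 MPa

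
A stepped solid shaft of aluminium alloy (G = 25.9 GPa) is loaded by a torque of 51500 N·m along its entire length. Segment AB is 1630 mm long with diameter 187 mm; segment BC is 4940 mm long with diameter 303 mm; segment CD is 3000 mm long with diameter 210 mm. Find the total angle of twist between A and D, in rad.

0.0701 rad

J_AB = π(0.187)⁴/32 = 1.20×10^-4 m⁴; J_BC = π(0.303)⁴/32 = 8.28×10^-4 m⁴; J_CD = π(0.210)⁴/32 = 1.91×10^-4 m⁴.
θ = (T/G)·Σ L_i/J_i = (51500/25.9×10⁹)·(1.63/1.20×10^-4 + 4.94/8.28×10^-4 + 3.00/1.91×10^-4) = 0.07011 rad.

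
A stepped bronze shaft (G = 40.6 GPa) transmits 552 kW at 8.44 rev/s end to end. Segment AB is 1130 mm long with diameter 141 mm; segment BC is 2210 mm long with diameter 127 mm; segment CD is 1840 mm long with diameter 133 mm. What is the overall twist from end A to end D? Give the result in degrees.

ω = 2π·8.44 = 53.03 rad/s, so T = P/ω = 552×10³ / 53.03 = 10410 N·m.
J_AB = π(0.141)⁴/32 = 3.88×10^-5 m⁴; J_BC = π(0.127)⁴/32 = 2.55×10^-5 m⁴; J_CD = π(0.133)⁴/32 = 3.07×10^-5 m⁴.
θ = (T/G)·Σ L_i/J_i = (10410/40.6×10⁹)·(1.13/3.88×10^-5 + 2.21/2.55×10^-5 + 1.84/3.07×10^-5) = 0.04501 rad.

2.58°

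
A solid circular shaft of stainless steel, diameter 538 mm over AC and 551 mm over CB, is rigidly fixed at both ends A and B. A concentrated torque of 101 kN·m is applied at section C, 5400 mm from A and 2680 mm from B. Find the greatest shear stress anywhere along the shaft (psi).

Compatibility: T_A·a/J_AC = T_B·b/J_CB with T_A + T_B = T₀.
J_AC = 8.22×10^-3 m⁴, J_CB = 9.05×10^-3 m⁴, so T_A = T₀·(J_AC/a)/((J_AC/a)+(J_CB/b)) = 31400 N·m, T_B = 69600 N·m.
τ in each portion: τ_AC = 1.03×10^6 Pa, τ_CB = 2.12×10^6 Pa; maximum is in CB.
τ_max = T_CB·r/J = 69600·0.276/9.05×10^-3 = 2.119×10^6 Pa.

307 psi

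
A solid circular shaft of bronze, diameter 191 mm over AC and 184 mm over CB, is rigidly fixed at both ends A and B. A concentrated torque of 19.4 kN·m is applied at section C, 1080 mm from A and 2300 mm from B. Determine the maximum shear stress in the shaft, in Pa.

Compatibility: T_A·a/J_AC = T_B·b/J_CB with T_A + T_B = T₀.
J_AC = 1.31×10^-4 m⁴, J_CB = 1.13×10^-4 m⁴, so T_A = T₀·(J_AC/a)/((J_AC/a)+(J_CB/b)) = 13810 N·m, T_B = 5586 N·m.
τ in each portion: τ_AC = 1.01×10^7 Pa, τ_CB = 4.57×10^6 Pa; maximum is in AC.
τ_max = T_AC·r/J = 13810·0.0955/1.31×10^-4 = 1.010×10^7 Pa.

1.01e7 Pa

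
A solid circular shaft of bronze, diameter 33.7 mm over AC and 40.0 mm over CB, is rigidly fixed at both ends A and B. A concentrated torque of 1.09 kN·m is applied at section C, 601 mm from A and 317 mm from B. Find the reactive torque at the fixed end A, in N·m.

Compatibility: T_A·a/J_AC = T_B·b/J_CB with T_A + T_B = T₀.
J_AC = 1.27×10^-7 m⁴, J_CB = 2.51×10^-7 m⁴, so T_A = T₀·(J_AC/a)/((J_AC/a)+(J_CB/b)) = 228.8 N·m, T_B = 861.2 N·m.

229 N·m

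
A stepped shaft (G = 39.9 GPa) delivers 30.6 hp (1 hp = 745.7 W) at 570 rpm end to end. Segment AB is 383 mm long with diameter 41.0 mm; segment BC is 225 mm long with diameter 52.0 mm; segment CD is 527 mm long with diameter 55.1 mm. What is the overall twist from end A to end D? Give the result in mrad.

21.8 mrad

ω = 2π·570/60 = 59.69 rad/s, so T = P/ω = 30.6×745.7 / 59.69 = 382.3 N·m.
J_AB = π(0.0410)⁴/32 = 2.77×10^-7 m⁴; J_BC = π(0.0520)⁴/32 = 7.18×10^-7 m⁴; J_CD = π(0.0551)⁴/32 = 9.05×10^-7 m⁴.
θ = (T/G)·Σ L_i/J_i = (382.3/39.9×10⁹)·(0.383/2.77×10^-7 + 0.225/7.18×10^-7 + 0.527/9.05×10^-7) = 0.02181 rad.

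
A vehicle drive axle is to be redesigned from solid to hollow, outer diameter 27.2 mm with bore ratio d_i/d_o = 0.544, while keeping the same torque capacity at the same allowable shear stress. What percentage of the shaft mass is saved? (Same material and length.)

25.2 %

Equal τ_max and T ⇒ the solid shaft needs d_s³ = d_o³(1−k⁴), so d_s = 27.2·(1−0.544⁴)^(1/3) = 26.38 mm.
Area ratio A_h/A_s = d_o²(1−k²)/d_s² = (1−k²)/(1−k⁴)^(2/3) = 0.7484.
Mass saving = 1 − 0.7484 = 25.2 %.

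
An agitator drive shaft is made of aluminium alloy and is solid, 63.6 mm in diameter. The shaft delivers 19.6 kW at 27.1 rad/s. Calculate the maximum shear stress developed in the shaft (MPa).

14.3 MPa

ω = 27.1 rad/s, so T = P/ω = 19.6×10³ / 27.10 = 723.2 N·m.
J = πd⁴/32 = π(0.0636)⁴/32 = 1.606×10^-6 m⁴.
τ_max = T·r/J = 723.2 × 0.0318 / 1.606×10^-6 = 1.432×10^7 Pa.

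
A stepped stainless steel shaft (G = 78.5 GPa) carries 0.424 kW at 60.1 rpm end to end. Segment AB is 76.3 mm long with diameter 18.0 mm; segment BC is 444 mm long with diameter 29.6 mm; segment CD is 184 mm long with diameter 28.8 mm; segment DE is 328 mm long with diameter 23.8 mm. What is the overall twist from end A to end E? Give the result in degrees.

1.30°

ω = 2π·60.1/60 = 6.294 rad/s, so T = P/ω = 0.424×10³ / 6.294 = 67.37 N·m.
J_AB = π(0.0180)⁴/32 = 1.03×10^-8 m⁴; J_BC = π(0.0296)⁴/32 = 7.54×10^-8 m⁴; J_CD = π(0.0288)⁴/32 = 6.75×10^-8 m⁴; J_DE = π(0.0238)⁴/32 = 3.15×10^-8 m⁴.
θ = (T/G)·Σ L_i/J_i = (67.37/78.5×10⁹)·(0.0763/1.03×10^-8 + 0.444/7.54×10^-8 + 0.184/6.75×10^-8 + 0.328/3.15×10^-8) = 0.02268 rad.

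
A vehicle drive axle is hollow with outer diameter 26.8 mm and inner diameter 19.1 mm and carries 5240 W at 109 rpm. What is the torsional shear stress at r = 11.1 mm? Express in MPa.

ω = 2π·109/60 = 11.41 rad/s, so T = P/ω = 5240 / 11.41 = 459.1 N·m.
J = π(d_o⁴ − d_i⁴)/32 = π(0.0268⁴ − 0.0191⁴)/32 = 3.758×10^-8 m⁴.
Shear stress varies linearly with radius: τ = T·r/J = 459.1 × 0.0111 / 3.758×10^-8 = 1.356×10^8 Pa.

136 MPa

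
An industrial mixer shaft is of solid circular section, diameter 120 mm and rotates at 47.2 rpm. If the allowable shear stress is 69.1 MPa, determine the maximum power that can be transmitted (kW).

116 kW

J = πd⁴/32 = π(0.120)⁴/32 = 2.036×10^-5 m⁴.
T_max = τ_allow·J/r = 6.91×10^7 × 2.036×10^-5 / 0.0600 = 23450 N·m.
ω = 2π·47.2/60 = 4.943 rad/s, so P_max = T_max·ω = 1.159×10^5 W.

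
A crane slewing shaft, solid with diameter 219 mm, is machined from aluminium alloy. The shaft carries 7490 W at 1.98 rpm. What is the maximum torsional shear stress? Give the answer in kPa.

17500 kPa

ω = 2π·1.98/60 = 0.2073 rad/s, so T = P/ω = 7490 / 0.2073 = 36120 N·m.
J = πd⁴/32 = π(0.219)⁴/32 = 2.258×10^-4 m⁴.
τ_max = T·r/J = 36120 × 0.110 / 2.258×10^-4 = 1.752×10^7 Pa.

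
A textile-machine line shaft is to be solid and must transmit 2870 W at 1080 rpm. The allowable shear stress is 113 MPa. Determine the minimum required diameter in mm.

ω = 2π·1080/60 = 113.1 rad/s, so T = P/ω = 2870 / 113.1 = 25.38 N·m.
For a solid shaft τ_max = 16T/(πd³), so d = (16T/(π τ_allow))^(1/3) = (16·25.38/(π·1.13×10^8))^(1/3) = 0.01046 m.

10.5 mm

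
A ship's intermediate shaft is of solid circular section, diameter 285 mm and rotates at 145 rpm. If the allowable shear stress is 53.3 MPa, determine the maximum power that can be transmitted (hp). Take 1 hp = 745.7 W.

J = πd⁴/32 = π(0.285)⁴/32 = 6.477×10^-4 m⁴.
T_max = τ_allow·J/r = 5.33×10^7 × 6.477×10^-4 / 0.142 = 242300 N·m.
ω = 2π·145/60 = 15.18 rad/s, so P_max = T_max·ω = 3.679×10^6 W.

4930 hp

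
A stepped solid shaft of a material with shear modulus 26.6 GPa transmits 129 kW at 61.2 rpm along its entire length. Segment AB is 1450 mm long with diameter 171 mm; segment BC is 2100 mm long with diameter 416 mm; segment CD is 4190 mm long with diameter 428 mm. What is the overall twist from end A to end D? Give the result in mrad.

14.6 mrad

ω = 2π·61.2/60 = 6.409 rad/s, so T = P/ω = 129×10³ / 6.409 = 20130 N·m.
J_AB = π(0.171)⁴/32 = 8.39×10^-5 m⁴; J_BC = π(0.416)⁴/32 = 2.94×10^-3 m⁴; J_CD = π(0.428)⁴/32 = 3.29×10^-3 m⁴.
θ = (T/G)·Σ L_i/J_i = (20130/26.6×10⁹)·(1.45/8.39×10^-5 + 2.10/2.94×10^-3 + 4.19/3.29×10^-3) = 0.01457 rad.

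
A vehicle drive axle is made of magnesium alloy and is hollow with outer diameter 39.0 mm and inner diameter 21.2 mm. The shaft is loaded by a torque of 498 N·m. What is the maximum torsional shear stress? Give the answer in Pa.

J = π(d_o⁴ − d_i⁴)/32 = π(0.0390⁴ − 0.0212⁴)/32 = 2.073×10^-7 m⁴.
τ_max = T·r/J = 498.0 × 0.0195 / 2.073×10^-7 = 4.685×10^7 Pa.

4.68e7 Pa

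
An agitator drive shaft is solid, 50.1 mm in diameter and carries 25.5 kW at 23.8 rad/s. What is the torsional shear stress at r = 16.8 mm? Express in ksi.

ω = 23.8 rad/s, so T = P/ω = 25.5×10³ / 23.80 = 1071 N·m.
J = πd⁴/32 = π(0.0501)⁴/32 = 6.185×10^-7 m⁴.
Shear stress varies linearly with radius: τ = T·r/J = 1071 × 0.0168 / 6.185×10^-7 = 2.910×10^7 Pa.

4.22 ksi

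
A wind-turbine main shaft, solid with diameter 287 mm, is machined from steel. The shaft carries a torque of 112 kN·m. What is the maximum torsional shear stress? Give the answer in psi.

J = πd⁴/32 = π(0.287)⁴/32 = 6.661×10^-4 m⁴.
τ_max = T·r/J = 112000 × 0.143 / 6.661×10^-4 = 2.413×10^7 Pa.

3500 psi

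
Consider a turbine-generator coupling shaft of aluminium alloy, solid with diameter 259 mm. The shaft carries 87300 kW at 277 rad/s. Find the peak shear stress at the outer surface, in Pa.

9.24e7 Pa

ω = 277 rad/s, so T = P/ω = 87300×10³ / 277.0 = 315200 N·m.
J = πd⁴/32 = π(0.259)⁴/32 = 4.418×10^-4 m⁴.
τ_max = T·r/J = 315200 × 0.130 / 4.418×10^-4 = 9.239×10^7 Pa.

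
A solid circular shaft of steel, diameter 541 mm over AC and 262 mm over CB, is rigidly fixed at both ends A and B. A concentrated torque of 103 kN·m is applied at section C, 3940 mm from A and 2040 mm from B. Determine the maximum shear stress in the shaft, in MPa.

2.99 MPa

Compatibility: T_A·a/J_AC = T_B·b/J_CB with T_A + T_B = T₀.
J_AC = 8.41×10^-3 m⁴, J_CB = 4.63×10^-4 m⁴, so T_A = T₀·(J_AC/a)/((J_AC/a)+(J_CB/b)) = 93110 N·m, T_B = 9892 N·m.
τ in each portion: τ_AC = 2.99×10^6 Pa, τ_CB = 2.80×10^6 Pa; maximum is in AC.
τ_max = T_AC·r/J = 93110·0.271/8.41×10^-3 = 2.995×10^6 Pa.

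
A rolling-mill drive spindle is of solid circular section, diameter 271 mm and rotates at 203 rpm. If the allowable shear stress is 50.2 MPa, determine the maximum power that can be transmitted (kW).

J = πd⁴/32 = π(0.271)⁴/32 = 5.295×10^-4 m⁴.
T_max = τ_allow·J/r = 5.02×10^7 × 5.295×10^-4 / 0.136 = 196200 N·m.
ω = 2π·203/60 = 21.26 rad/s, so P_max = T_max·ω = 4.170×10^6 W.

4170 kW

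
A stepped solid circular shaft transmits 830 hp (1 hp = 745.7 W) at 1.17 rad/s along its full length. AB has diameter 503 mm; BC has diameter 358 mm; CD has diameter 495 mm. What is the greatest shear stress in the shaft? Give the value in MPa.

ω = 1.17 rad/s, so T = P/ω = 830×745.7 / 1.170 = 529000 N·m.
Under the same torque, τ_max = 16T/(πd³) is largest where d is smallest — segment BC (d = 358 mm).
τ_max = 16·529000/(π·(0.358)³) = 5.872×10^7 Pa.

58.7 MPa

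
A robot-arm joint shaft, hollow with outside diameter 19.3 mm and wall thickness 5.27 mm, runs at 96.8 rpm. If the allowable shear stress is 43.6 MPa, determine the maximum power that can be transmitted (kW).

0.597 kW

J = π(d_o⁴ − d_i⁴)/32 = π(0.0193⁴ − 0.00876⁴)/32 = 1.304×10^-8 m⁴.
T_max = τ_allow·J/r = 4.36×10^7 × 1.304×10^-8 / 0.00965 = 58.93 N·m.
ω = 2π·96.8/60 = 10.14 rad/s, so P_max = T_max·ω = 597.4 W.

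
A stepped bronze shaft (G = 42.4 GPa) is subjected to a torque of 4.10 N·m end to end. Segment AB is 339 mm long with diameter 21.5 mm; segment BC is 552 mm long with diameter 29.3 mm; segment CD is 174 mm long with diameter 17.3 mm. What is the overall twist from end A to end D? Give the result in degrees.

J_AB = π(0.0215)⁴/32 = 2.10×10^-8 m⁴; J_BC = π(0.0293)⁴/32 = 7.24×10^-8 m⁴; J_CD = π(0.0173)⁴/32 = 8.79×10^-9 m⁴.
θ = (T/G)·Σ L_i/J_i = (4.100/42.4×10⁹)·(0.339/2.10×10^-8 + 0.552/7.24×10^-8 + 0.174/8.79×10^-9) = 4.214×10^-3 rad.

0.241°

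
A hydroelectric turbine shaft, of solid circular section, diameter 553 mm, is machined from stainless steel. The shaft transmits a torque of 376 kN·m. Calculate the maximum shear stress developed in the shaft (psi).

J = πd⁴/32 = π(0.553)⁴/32 = 9.181×10^-3 m⁴.
τ_max = T·r/J = 376000 × 0.277 / 9.181×10^-3 = 1.132×10^7 Pa.

1640 psi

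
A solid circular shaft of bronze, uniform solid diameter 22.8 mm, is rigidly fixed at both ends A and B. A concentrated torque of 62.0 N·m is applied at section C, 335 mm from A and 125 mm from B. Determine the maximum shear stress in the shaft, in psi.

2810 psi

With uniform GJ and both ends fixed, compatibility θ_AC = θ_CB gives T_A·a = T_B·b, together with T_A + T_B = T₀.
T_A = T₀·b/(a+b) = 62.00·125/460.0 = 16.85 N·m; T_B = 45.15 N·m.
τ in each portion: τ_AC = 7.24×10^6 Pa, τ_CB = 1.94×10^7 Pa; maximum is in CB.
τ_max = T_CB·r/J = 45.15·0.0114/2.65×10^-8 = 1.940×10^7 Pa.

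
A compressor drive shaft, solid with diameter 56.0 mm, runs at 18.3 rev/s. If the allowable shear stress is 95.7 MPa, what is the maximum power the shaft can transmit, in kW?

J = πd⁴/32 = π(0.0560)⁴/32 = 9.655×10^-7 m⁴.
T_max = τ_allow·J/r = 9.57×10^7 × 9.655×10^-7 / 0.0280 = 3300 N·m.
ω = 2π·18.3 = 115.0 rad/s, so P_max = T_max·ω = 3.794×10^5 W.

379 kW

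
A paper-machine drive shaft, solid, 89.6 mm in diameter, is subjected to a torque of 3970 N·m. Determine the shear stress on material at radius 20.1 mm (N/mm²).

12.6 N/mm²

J = πd⁴/32 = π(0.0896)⁴/32 = 6.327×10^-6 m⁴.
Shear stress varies linearly with radius: τ = T·r/J = 3970 × 0.0201 / 6.327×10^-6 = 1.261×10^7 Pa.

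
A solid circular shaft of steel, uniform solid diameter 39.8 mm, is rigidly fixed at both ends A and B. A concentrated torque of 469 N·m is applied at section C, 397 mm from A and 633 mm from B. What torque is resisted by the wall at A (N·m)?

288 N·m

With uniform GJ and both ends fixed, compatibility θ_AC = θ_CB gives T_A·a = T_B·b, together with T_A + T_B = T₀.
T_A = T₀·b/(a+b) = 469.0·633/1030 = 288.2 N·m; T_B = 180.8 N·m.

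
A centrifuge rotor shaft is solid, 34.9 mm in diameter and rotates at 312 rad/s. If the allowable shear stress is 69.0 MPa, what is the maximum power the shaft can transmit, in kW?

J = πd⁴/32 = π(0.0349)⁴/32 = 1.456×10^-7 m⁴.
T_max = τ_allow·J/r = 6.90×10^7 × 1.456×10^-7 / 0.0175 = 575.9 N·m.
ω = 312 rad/s, so P_max = T_max·ω = 1.797×10^5 W.

180 kW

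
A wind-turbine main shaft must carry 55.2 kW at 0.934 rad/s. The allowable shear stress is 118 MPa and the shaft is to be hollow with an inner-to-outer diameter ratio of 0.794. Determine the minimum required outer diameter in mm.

162 mm

ω = 0.934 rad/s, so T = P/ω = 55.2×10³ / 0.9340 = 59100 N·m.
For a hollow shaft with d_i/d_o = 0.794: τ_max = 16T/(π d_o³ (1−k⁴)), so d_o = [16T/(π τ_allow (1−k⁴))]^(1/3) = [16·59100/(π·1.18×10^8·0.6026)]^(1/3) = 0.1618 m.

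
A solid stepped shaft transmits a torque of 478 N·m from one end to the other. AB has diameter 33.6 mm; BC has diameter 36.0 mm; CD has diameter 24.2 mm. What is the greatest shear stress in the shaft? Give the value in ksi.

24.9 ksi

Under the same torque, τ_max = 16T/(πd³) is largest where d is smallest — segment CD (d = 24.2 mm).
τ_max = 16·478.0/(π·(0.0242)³) = 1.718×10^8 Pa.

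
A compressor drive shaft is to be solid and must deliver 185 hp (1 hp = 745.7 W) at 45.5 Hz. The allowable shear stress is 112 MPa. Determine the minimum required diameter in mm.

ω = 2π·45.5 = 285.9 rad/s, so T = P/ω = 185×745.7 / 285.9 = 482.6 N·m.
For a solid shaft τ_max = 16T/(πd³), so d = (16T/(π τ_allow))^(1/3) = (16·482.6/(π·1.12×10^8))^(1/3) = 0.02800 m.

28.0 mm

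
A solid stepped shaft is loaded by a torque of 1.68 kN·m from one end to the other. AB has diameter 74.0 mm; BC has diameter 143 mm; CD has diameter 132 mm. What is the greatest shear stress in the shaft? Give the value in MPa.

Under the same torque, τ_max = 16T/(πd³) is largest where d is smallest — segment AB (d = 74.0 mm).
τ_max = 16·1680/(π·(0.0740)³) = 2.111×10^7 Pa.

21.1 MPa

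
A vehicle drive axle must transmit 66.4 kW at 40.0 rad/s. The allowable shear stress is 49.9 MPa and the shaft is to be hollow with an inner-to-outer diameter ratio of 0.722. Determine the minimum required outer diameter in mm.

ω = 40.0 rad/s, so T = P/ω = 66.4×10³ / 40.00 = 1660 N·m.
For a hollow shaft with d_i/d_o = 0.722: τ_max = 16T/(π d_o³ (1−k⁴)), so d_o = [16T/(π τ_allow (1−k⁴))]^(1/3) = [16·1660/(π·4.99×10^7·0.7283)]^(1/3) = 0.06150 m.

61.5 mm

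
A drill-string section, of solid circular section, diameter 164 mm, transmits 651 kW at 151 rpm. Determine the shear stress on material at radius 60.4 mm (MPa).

35.0 MPa

ω = 2π·151/60 = 15.81 rad/s, so T = P/ω = 651×10³ / 15.81 = 41170 N·m.
J = πd⁴/32 = π(0.164)⁴/32 = 7.102×10^-5 m⁴.
Shear stress varies linearly with radius: τ = T·r/J = 41170 × 0.0604 / 7.102×10^-5 = 3.501×10^7 Pa.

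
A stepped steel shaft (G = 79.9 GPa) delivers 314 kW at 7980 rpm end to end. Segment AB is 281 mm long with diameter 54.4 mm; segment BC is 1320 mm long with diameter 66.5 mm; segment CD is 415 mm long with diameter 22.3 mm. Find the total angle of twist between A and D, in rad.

ω = 2π·7980/60 = 835.7 rad/s, so T = P/ω = 314×10³ / 835.7 = 375.7 N·m.
J_AB = π(0.0544)⁴/32 = 8.60×10^-7 m⁴; J_BC = π(0.0665)⁴/32 = 1.92×10^-6 m⁴; J_CD = π(0.0223)⁴/32 = 2.43×10^-8 m⁴.
θ = (T/G)·Σ L_i/J_i = (375.7/79.9×10⁹)·(0.281/8.60×10^-7 + 1.32/1.92×10^-6 + 0.415/2.43×10^-8) = 0.08516 rad.

0.0852 rad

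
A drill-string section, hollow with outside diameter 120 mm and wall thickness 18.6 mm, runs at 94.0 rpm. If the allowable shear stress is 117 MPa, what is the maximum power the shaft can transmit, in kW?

302 kW

J = π(d_o⁴ − d_i⁴)/32 = π(0.120⁴ − 0.0828⁴)/32 = 1.574×10^-5 m⁴.
T_max = τ_allow·J/r = 1.17×10^8 × 1.574×10^-5 / 0.0600 = 30700 N·m.
ω = 2π·94.0/60 = 9.844 rad/s, so P_max = T_max·ω = 3.022×10^5 W.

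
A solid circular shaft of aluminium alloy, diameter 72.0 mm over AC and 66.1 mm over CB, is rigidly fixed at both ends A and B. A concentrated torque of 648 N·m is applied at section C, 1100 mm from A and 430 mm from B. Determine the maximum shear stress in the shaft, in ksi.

1.07 ksi

Compatibility: T_A·a/J_AC = T_B·b/J_CB with T_A + T_B = T₀.
J_AC = 2.64×10^-6 m⁴, J_CB = 1.87×10^-6 m⁴, so T_A = T₀·(J_AC/a)/((J_AC/a)+(J_CB/b)) = 230.0 N·m, T_B = 418.0 N·m.
τ in each portion: τ_AC = 3.14×10^6 Pa, τ_CB = 7.37×10^6 Pa; maximum is in CB.
τ_max = T_CB·r/J = 418.0·0.0330/1.87×10^-6 = 7.371×10^6 Pa.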